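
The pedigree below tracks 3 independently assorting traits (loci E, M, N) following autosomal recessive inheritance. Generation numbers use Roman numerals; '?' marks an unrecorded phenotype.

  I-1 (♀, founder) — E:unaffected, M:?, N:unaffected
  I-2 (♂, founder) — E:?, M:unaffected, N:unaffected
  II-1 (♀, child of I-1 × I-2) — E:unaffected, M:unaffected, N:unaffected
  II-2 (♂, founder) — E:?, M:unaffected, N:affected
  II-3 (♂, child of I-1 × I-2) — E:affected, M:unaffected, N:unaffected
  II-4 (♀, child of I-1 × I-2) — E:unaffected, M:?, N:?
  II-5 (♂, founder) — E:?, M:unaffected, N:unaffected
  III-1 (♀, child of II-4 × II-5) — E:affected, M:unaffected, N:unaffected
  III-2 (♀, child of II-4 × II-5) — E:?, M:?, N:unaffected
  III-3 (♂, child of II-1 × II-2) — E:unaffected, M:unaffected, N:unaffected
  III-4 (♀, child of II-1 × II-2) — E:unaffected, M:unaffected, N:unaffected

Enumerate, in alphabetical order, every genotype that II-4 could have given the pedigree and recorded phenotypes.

II-4 ∈ {Ee MM NN, Ee MM Nn, Ee MM nn, Ee Mm NN, Ee Mm Nn, Ee Mm nn, Ee mm NN, Ee mm Nn, Ee mm nn}

E/I-1 un ·: Ee
E/I-2 ? ·: Ee|ee
E/II-1 un I-1×I-2: EE|Ee
E/II-2 ? ·: EE|Ee|ee
E/II-3 aff I-1×I-2: ee
E/II-4 un I-1×I-2: Ee
E/II-5 ? ·: Ee|ee
E/III-1 aff II-4×II-5: ee
E/III-2 ? II-4×II-5: EE|Ee|ee
E/III-3 un II-1×II-2: EE|Ee
E/III-4 un II-1×II-2: EE|Ee
⇒ E over [I-1,I-2,II-1,II-2,II-3,II-4,II-5,III-1,III-2,III-3,III-4]: 120 consistent
M/I-1 ? ·: MM|Mm|mm
M/I-2 un ·: MM|Mm
M/II-1 un I-1×I-2: MM|Mm
M/II-2 un ·: MM|Mm
M/II-3 un I-1×I-2: MM|Mm
M/II-4 ? I-1×I-2: MM|Mm|mm
M/II-5 un ·: MM|Mm
M/III-1 un II-4×II-5: MM|Mm
M/III-2 ? II-4×II-5: MM|Mm|mm
M/III-3 un II-1×II-2: MM|Mm
M/III-4 un II-1×II-2: MM|Mm
⇒ M over [I-1,I-2,II-1,II-2,II-3,II-4,II-5,III-1,III-2,III-3,III-4]: 1457 consistent
N/I-1 un ·: NN|Nn
N/I-2 un ·: NN|Nn
N/II-1 un I-1×I-2: NN|Nn
N/II-2 aff ·: nn
N/II-3 un I-1×I-2: NN|Nn
N/II-4 ? I-1×I-2: NN|Nn|nn
N/II-5 un ·: NN|Nn
N/III-1 un II-4×II-5: NN|Nn
N/III-2 un II-4×II-5: NN|Nn
N/III-3 un II-1×II-2: Nn
N/III-4 un II-1×II-2: Nn
⇒ N over [I-1,I-2,II-1,II-2,II-3,II-4,II-5,III-1,III-2,III-3,III-4]: 169 consistent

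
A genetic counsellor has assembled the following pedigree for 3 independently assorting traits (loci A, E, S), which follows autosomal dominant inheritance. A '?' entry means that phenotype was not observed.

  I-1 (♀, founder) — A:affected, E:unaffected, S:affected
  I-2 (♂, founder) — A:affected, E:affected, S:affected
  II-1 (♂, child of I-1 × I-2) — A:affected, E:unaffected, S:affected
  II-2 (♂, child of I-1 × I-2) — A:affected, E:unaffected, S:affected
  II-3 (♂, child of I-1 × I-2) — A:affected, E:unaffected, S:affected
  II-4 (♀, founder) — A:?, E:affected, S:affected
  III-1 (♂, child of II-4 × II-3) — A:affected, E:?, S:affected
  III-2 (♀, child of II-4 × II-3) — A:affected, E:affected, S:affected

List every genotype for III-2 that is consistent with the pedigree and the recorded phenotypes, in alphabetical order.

III-2 ∈ {AA Ee SS, AA Ee Ss, Aa Ee SS, Aa Ee Ss}

A/I-1 aff ·: Aa|AA
A/I-2 aff ·: Aa|AA
A/II-1 aff I-1×I-2: Aa|AA
A/II-2 aff I-1×I-2: Aa|AA
A/II-3 aff I-1×I-2: Aa|AA
A/II-4 ? ·: aa|Aa|AA
A/III-1 aff II-4×II-3: Aa|AA
A/III-2 aff II-4×II-3: Aa|AA
⇒ A over [I-1,I-2,II-1,II-2,II-3,II-4,III-1,III-2]: 186 consistent
E/I-1 un ·: ee
E/I-2 aff ·: Ee
E/II-1 un I-1×I-2: ee
E/II-2 un I-1×I-2: ee
E/II-3 un I-1×I-2: ee
E/II-4 aff ·: Ee|EE
E/III-1 ? II-4×II-3: ee|Ee
E/III-2 aff II-4×II-3: Ee
⇒ E over [I-1,I-2,II-1,II-2,II-3,II-4,III-1,III-2]: 3 consistent
S/I-1 aff ·: Ss|SS
S/I-2 aff ·: Ss|SS
S/II-1 aff I-1×I-2: Ss|SS
S/II-2 aff I-1×I-2: Ss|SS
S/II-3 aff I-1×I-2: Ss|SS
S/II-4 aff ·: Ss|SS
S/III-1 aff II-4×II-3: Ss|SS
S/III-2 aff II-4×II-3: Ss|SS
⇒ S over [I-1,I-2,II-1,II-2,II-3,II-4,III-1,III-2]: 161 consistent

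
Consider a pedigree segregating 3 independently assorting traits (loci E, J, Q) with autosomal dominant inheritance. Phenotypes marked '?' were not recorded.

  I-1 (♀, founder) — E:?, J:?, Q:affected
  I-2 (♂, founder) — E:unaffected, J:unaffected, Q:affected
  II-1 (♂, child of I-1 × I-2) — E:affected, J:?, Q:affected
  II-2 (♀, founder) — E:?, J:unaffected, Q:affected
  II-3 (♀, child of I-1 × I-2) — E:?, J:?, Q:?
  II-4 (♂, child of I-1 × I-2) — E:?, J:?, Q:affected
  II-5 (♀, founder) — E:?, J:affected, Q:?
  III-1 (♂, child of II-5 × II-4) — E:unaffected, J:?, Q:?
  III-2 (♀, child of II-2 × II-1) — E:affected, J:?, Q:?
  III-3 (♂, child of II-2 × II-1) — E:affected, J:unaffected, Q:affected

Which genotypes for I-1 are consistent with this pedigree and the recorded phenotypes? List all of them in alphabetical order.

E/I-1 ? ·: Ee|EE
E/I-2 un ·: ee
E/II-1 aff I-1×I-2: Ee
E/II-2 ? ·: ee|Ee|EE
E/II-3 ? I-1×I-2: ee|Ee
E/II-4 ? I-1×I-2: ee|Ee
E/II-5 ? ·: ee|Ee
E/III-1 un II-5×II-4: ee
E/III-2 aff II-2×II-1: Ee|EE
E/III-3 aff II-2×II-1: Ee|EE
⇒ E over [I-1,I-2,II-1,II-2,II-3,II-4,II-5,III-1,III-2,III-3]: 90 consistent
J/I-1 ? ·: jj|Jj|JJ
J/I-2 un ·: jj
J/II-1 ? I-1×I-2: jj|Jj
J/II-2 un ·: jj
J/II-3 ? I-1×I-2: jj|Jj
J/II-4 ? I-1×I-2: jj|Jj
J/II-5 aff ·: Jj|JJ
J/III-1 ? II-5×II-4: jj|Jj|JJ
J/III-2 ? II-2×II-1: jj|Jj
J/III-3 un II-2×II-1: jj
⇒ J over [I-1,I-2,II-1,II-2,II-3,II-4,II-5,III-1,III-2,III-3]: 61 consistent
Q/I-1 aff ·: Qq|QQ
Q/I-2 aff ·: Qq|QQ
Q/II-1 aff I-1×I-2: Qq|QQ
Q/II-2 aff ·: Qq|QQ
Q/II-3 ? I-1×I-2: qq|Qq|QQ
Q/II-4 aff I-1×I-2: Qq|QQ
Q/II-5 ? ·: qq|Qq|QQ
Q/III-1 ? II-5×II-4: qq|Qq|QQ
Q/III-2 ? II-2×II-1: qq|Qq|QQ
Q/III-3 aff II-2×II-1: Qq|QQ
⇒ Q over [I-1,I-2,II-1,II-2,II-3,II-4,II-5,III-1,III-2,III-3]: 1175 consistent

I-1 ∈ {EE JJ QQ, EE JJ Qq, EE Jj QQ, EE Jj Qq, EE jj QQ, EE jj Qq, Ee JJ QQ, Ee JJ Qq, Ee Jj QQ, Ee Jj Qq, Ee jj QQ, Ee jj Qq}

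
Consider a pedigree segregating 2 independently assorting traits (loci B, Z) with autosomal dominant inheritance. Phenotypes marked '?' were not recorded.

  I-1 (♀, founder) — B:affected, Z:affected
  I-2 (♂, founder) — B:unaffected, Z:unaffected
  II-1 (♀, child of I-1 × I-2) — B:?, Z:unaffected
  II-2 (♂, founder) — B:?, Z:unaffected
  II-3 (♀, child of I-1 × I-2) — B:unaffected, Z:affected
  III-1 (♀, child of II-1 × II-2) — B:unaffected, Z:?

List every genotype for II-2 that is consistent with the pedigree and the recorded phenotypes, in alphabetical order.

II-2 ∈ {Bb zz, bb zz}

B/I-1 aff ·: Bb
B/I-2 un ·: bb
B/II-1 ? I-1×I-2: bb|Bb
B/II-2 ? ·: bb|Bb
B/II-3 un I-1×I-2: bb
B/III-1 un II-1×II-2: bb
⇒ B over [I-1,I-2,II-1,II-2,II-3,III-1]: 4 consistent
Z/I-1 aff ·: Zz
Z/I-2 un ·: zz
Z/II-1 un I-1×I-2: zz
Z/II-2 un ·: zz
Z/II-3 aff I-1×I-2: Zz
Z/III-1 ? II-1×II-2: zz
⇒ Z over [I-1,I-2,II-1,II-2,II-3,III-1]: 1 consistent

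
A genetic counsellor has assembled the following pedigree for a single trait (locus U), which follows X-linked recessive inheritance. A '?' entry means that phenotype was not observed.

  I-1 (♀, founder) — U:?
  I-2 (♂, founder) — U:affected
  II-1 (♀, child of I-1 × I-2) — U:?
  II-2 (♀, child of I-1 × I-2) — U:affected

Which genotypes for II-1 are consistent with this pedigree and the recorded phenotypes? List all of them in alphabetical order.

U/I-1 ? ·: X^UX^u|X^uX^u
U/I-2 aff ·: X^uY
U/II-1 ? I-1×I-2: X^UX^u|X^uX^u
U/II-2 aff I-1×I-2: X^uX^u
⇒ U over [I-1,I-2,II-1,II-2]: 3 consistent

II-1 ∈ {X^UX^u, X^uX^u}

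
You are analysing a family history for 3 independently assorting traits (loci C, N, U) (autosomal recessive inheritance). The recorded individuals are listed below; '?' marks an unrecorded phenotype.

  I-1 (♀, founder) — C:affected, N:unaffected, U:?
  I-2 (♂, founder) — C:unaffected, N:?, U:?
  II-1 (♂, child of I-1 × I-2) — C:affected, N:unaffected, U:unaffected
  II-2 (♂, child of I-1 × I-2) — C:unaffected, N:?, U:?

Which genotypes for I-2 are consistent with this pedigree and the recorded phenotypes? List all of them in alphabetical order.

C/I-1 aff ·: cc
C/I-2 un ·: Cc
C/II-1 aff I-1×I-2: cc
C/II-2 un I-1×I-2: Cc
⇒ C over [I-1,I-2,II-1,II-2]: 1 consistent
N/I-1 un ·: NN|Nn
N/I-2 ? ·: NN|Nn|nn
N/II-1 un I-1×I-2: NN|Nn
N/II-2 ? I-1×I-2: NN|Nn|nn
⇒ N over [I-1,I-2,II-1,II-2]: 18 consistent
U/I-1 ? ·: UU|Uu|uu
U/I-2 ? ·: UU|Uu|uu
U/II-1 un I-1×I-2: UU|Uu
U/II-2 ? I-1×I-2: UU|Uu|uu
⇒ U over [I-1,I-2,II-1,II-2]: 21 consistent

I-2 ∈ {Cc NN UU, Cc NN Uu, Cc NN uu, Cc Nn UU, Cc Nn Uu, Cc Nn uu, Cc nn UU, Cc nn Uu, Cc nn uu}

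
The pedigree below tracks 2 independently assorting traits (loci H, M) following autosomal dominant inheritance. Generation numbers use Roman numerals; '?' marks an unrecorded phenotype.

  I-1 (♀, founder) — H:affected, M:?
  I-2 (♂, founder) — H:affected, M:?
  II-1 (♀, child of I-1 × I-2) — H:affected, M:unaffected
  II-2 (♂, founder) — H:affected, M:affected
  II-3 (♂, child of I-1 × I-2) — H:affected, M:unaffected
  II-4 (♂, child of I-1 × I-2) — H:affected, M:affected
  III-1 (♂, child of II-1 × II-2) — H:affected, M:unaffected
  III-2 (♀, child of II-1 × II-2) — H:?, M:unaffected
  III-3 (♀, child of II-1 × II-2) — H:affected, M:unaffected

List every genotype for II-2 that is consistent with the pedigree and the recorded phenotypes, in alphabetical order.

H/I-1 aff ·: Hh|HH
H/I-2 aff ·: Hh|HH
H/II-1 aff I-1×I-2: Hh|HH
H/II-2 aff ·: Hh|HH
H/II-3 aff I-1×I-2: Hh|HH
H/II-4 aff I-1×I-2: Hh|HH
H/III-1 aff II-1×II-2: Hh|HH
H/III-2 ? II-1×II-2: hh|Hh|HH
H/III-3 aff II-1×II-2: Hh|HH
⇒ H over [I-1,I-2,II-1,II-2,II-3,II-4,III-1,III-2,III-3]: 357 consistent
M/I-1 ? ·: mm|Mm
M/I-2 ? ·: mm|Mm
M/II-1 un I-1×I-2: mm
M/II-2 aff ·: Mm
M/II-3 un I-1×I-2: mm
M/II-4 aff I-1×I-2: Mm|MM
M/III-1 un II-1×II-2: mm
M/III-2 un II-1×II-2: mm
M/III-3 un II-1×II-2: mm
⇒ M over [I-1,I-2,II-1,II-2,II-3,II-4,III-1,III-2,III-3]: 4 consistent

II-2 ∈ {HH Mm, Hh Mm}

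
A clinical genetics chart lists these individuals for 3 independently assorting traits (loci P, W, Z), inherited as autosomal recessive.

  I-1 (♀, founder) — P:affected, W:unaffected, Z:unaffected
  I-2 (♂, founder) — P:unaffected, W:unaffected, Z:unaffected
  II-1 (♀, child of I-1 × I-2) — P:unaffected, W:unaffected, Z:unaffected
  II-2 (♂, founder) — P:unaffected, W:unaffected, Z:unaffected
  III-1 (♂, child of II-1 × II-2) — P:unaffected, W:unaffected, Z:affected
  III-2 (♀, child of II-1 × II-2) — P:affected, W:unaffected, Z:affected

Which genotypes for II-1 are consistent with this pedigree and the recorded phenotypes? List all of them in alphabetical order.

II-1 ∈ {Pp WW Zz, Pp Ww Zz}

P/I-1 aff ·: pp
P/I-2 un ·: PP|Pp
P/II-1 un I-1×I-2: Pp
P/II-2 un ·: Pp
P/III-1 un II-1×II-2: PP|Pp
P/III-2 aff II-1×II-2: pp
⇒ P over [I-1,I-2,II-1,II-2,III-1,III-2]: 4 consistent
W/I-1 un ·: WW|Ww
W/I-2 un ·: WW|Ww
W/II-1 un I-1×I-2: WW|Ww
W/II-2 un ·: WW|Ww
W/III-1 un II-1×II-2: WW|Ww
W/III-2 un II-1×II-2: WW|Ww
⇒ W over [I-1,I-2,II-1,II-2,III-1,III-2]: 44 consistent
Z/I-1 un ·: ZZ|Zz
Z/I-2 un ·: ZZ|Zz
Z/II-1 un I-1×I-2: Zz
Z/II-2 un ·: Zz
Z/III-1 aff II-1×II-2: zz
Z/III-2 aff II-1×II-2: zz
⇒ Z over [I-1,I-2,II-1,II-2,III-1,III-2]: 3 consistent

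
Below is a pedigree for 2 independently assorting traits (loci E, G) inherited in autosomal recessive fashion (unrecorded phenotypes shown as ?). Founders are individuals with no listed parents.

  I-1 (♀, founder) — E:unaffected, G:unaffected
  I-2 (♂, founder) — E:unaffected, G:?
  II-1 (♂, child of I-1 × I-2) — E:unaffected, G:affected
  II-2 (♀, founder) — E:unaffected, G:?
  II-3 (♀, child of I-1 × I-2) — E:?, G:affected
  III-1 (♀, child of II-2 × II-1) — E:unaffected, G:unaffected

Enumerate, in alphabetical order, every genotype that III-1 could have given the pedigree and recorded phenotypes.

III-1 ∈ {EE Gg, Ee Gg}

E/I-1 un ·: EE|Ee
E/I-2 un ·: EE|Ee
E/II-1 un I-1×I-2: EE|Ee
E/II-2 un ·: EE|Ee
E/II-3 ? I-1×I-2: EE|Ee|ee
E/III-1 un II-2×II-1: EE|Ee
⇒ E over [I-1,I-2,II-1,II-2,II-3,III-1]: 52 consistent
G/I-1 un ·: Gg
G/I-2 ? ·: Gg|gg
G/II-1 aff I-1×I-2: gg
G/II-2 ? ·: GG|Gg
G/II-3 aff I-1×I-2: gg
G/III-1 un II-2×II-1: Gg
⇒ G over [I-1,I-2,II-1,II-2,II-3,III-1]: 4 consistent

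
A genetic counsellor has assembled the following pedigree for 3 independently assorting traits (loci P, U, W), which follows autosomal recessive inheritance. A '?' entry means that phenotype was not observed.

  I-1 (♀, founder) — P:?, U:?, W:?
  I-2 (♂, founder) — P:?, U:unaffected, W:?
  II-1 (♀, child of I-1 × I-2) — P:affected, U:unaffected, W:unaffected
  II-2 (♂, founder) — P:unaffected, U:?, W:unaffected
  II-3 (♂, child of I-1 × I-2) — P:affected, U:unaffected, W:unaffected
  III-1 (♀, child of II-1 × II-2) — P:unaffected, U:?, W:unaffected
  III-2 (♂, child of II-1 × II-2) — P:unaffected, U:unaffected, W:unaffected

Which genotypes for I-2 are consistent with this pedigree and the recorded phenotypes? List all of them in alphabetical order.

I-2 ∈ {Pp UU WW, Pp UU Ww, Pp UU ww, Pp Uu WW, Pp Uu Ww, Pp Uu ww, pp UU WW, pp UU Ww, pp UU ww, pp Uu WW, pp Uu Ww, pp Uu ww}

P/I-1 ? ·: Pp|pp
P/I-2 ? ·: Pp|pp
P/II-1 aff I-1×I-2: pp
P/II-2 un ·: PP|Pp
P/II-3 aff I-1×I-2: pp
P/III-1 un II-1×II-2: Pp
P/III-2 un II-1×II-2: Pp
⇒ P over [I-1,I-2,II-1,II-2,II-3,III-1,III-2]: 8 consistent
U/I-1 ? ·: UU|Uu|uu
U/I-2 un ·: UU|Uu
U/II-1 un I-1×I-2: UU|Uu
U/II-2 ? ·: UU|Uu|uu
U/II-3 un I-1×I-2: UU|Uu
U/III-1 ? II-1×II-2: UU|Uu|uu
U/III-2 un II-1×II-2: UU|Uu
⇒ U over [I-1,I-2,II-1,II-2,II-3,III-1,III-2]: 138 consistent
W/I-1 ? ·: WW|Ww|ww
W/I-2 ? ·: WW|Ww|ww
W/II-1 un I-1×I-2: WW|Ww
W/II-2 un ·: WW|Ww
W/II-3 un I-1×I-2: WW|Ww
W/III-1 un II-1×II-2: WW|Ww
W/III-2 un II-1×II-2: WW|Ww
⇒ W over [I-1,I-2,II-1,II-2,II-3,III-1,III-2]: 115 consistent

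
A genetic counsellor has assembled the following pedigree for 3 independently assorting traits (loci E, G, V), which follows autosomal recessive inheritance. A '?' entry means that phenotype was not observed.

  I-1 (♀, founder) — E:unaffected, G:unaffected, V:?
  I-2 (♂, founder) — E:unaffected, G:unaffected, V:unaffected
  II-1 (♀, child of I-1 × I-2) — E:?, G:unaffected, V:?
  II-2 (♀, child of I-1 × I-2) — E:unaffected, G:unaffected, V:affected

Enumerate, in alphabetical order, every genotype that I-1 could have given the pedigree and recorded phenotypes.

I-1 ∈ {EE GG Vv, EE GG vv, EE Gg Vv, EE Gg vv, Ee GG Vv, Ee GG vv, Ee Gg Vv, Ee Gg vv}

E/I-1 un ·: EE|Ee
E/I-2 un ·: EE|Ee
E/II-1 ? I-1×I-2: EE|Ee|ee
E/II-2 un I-1×I-2: EE|Ee
⇒ E over [I-1,I-2,II-1,II-2]: 15 consistent
G/I-1 un ·: GG|Gg
G/I-2 un ·: GG|Gg
G/II-1 un I-1×I-2: GG|Gg
G/II-2 un I-1×I-2: GG|Gg
⇒ G over [I-1,I-2,II-1,II-2]: 13 consistent
V/I-1 ? ·: Vv|vv
V/I-2 un ·: Vv
V/II-1 ? I-1×I-2: VV|Vv|vv
V/II-2 aff I-1×I-2: vv
⇒ V over [I-1,I-2,II-1,II-2]: 5 consistent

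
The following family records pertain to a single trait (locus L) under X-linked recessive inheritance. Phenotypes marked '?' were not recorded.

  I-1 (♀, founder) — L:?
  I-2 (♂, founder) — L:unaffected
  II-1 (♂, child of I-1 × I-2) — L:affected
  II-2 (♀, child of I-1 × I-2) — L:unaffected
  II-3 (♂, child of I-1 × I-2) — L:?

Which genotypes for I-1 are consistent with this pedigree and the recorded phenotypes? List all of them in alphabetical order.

L/I-1 ? ·: X^LX^l|X^lX^l
L/I-2 un ·: X^LY
L/II-1 aff I-1×I-2: X^lY
L/II-2 un I-1×I-2: X^LX^L|X^LX^l
L/II-3 ? I-1×I-2: X^LY|X^lY
⇒ L over [I-1,I-2,II-1,II-2,II-3]: 5 consistent

I-1 ∈ {X^LX^l, X^lX^l}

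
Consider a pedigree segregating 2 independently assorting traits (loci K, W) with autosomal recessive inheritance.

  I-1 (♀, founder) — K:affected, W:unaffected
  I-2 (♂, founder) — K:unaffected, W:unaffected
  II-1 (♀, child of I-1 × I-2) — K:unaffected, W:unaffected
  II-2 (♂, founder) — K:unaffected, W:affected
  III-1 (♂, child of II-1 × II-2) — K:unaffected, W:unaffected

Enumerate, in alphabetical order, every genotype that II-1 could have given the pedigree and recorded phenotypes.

II-1 ∈ {Kk WW, Kk Ww}

K/I-1 aff ·: kk
K/I-2 un ·: KK|Kk
K/II-1 un I-1×I-2: Kk
K/II-2 un ·: KK|Kk
K/III-1 un II-1×II-2: KK|Kk
⇒ K over [I-1,I-2,II-1,II-2,III-1]: 8 consistent
W/I-1 un ·: WW|Ww
W/I-2 un ·: WW|Ww
W/II-1 un I-1×I-2: WW|Ww
W/II-2 aff ·: ww
W/III-1 un II-1×II-2: Ww
⇒ W over [I-1,I-2,II-1,II-2,III-1]: 7 consistent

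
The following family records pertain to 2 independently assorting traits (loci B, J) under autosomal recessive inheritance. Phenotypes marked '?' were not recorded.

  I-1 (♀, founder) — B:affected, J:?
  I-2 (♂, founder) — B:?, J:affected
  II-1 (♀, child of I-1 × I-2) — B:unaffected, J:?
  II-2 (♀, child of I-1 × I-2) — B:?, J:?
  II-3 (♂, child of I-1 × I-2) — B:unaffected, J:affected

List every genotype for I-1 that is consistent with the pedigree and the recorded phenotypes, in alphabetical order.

I-1 ∈ {bb Jj, bb jj}

B/I-1 aff ·: bb
B/I-2 ? ·: BB|Bb
B/II-1 un I-1×I-2: Bb
B/II-2 ? I-1×I-2: Bb|bb
B/II-3 un I-1×I-2: Bb
⇒ B over [I-1,I-2,II-1,II-2,II-3]: 3 consistent
J/I-1 ? ·: Jj|jj
J/I-2 aff ·: jj
J/II-1 ? I-1×I-2: Jj|jj
J/II-2 ? I-1×I-2: Jj|jj
J/II-3 aff I-1×I-2: jj
⇒ J over [I-1,I-2,II-1,II-2,II-3]: 5 consistent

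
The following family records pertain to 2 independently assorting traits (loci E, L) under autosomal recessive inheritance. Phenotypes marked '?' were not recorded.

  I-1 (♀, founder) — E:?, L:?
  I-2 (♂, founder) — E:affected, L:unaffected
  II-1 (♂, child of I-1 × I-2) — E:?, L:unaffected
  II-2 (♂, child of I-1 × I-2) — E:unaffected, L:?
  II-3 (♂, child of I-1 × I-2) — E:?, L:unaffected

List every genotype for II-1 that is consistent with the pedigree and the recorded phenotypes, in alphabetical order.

II-1 ∈ {Ee LL, Ee Ll, ee LL, ee Ll}

E/I-1 ? ·: EE|Ee
E/I-2 aff ·: ee
E/II-1 ? I-1×I-2: Ee|ee
E/II-2 un I-1×I-2: Ee
E/II-3 ? I-1×I-2: Ee|ee
⇒ E over [I-1,I-2,II-1,II-2,II-3]: 5 consistent
L/I-1 ? ·: LL|Ll|ll
L/I-2 un ·: LL|Ll
L/II-1 un I-1×I-2: LL|Ll
L/II-2 ? I-1×I-2: LL|Ll|ll
L/II-3 un I-1×I-2: LL|Ll
⇒ L over [I-1,I-2,II-1,II-2,II-3]: 32 consistent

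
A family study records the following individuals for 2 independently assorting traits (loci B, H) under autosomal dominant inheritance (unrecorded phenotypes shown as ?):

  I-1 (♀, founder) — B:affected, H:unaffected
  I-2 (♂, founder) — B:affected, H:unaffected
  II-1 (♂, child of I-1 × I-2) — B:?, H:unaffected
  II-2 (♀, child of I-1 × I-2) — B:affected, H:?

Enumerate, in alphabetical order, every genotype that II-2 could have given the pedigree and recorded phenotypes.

II-2 ∈ {BB hh, Bb hh}

B/I-1 aff ·: Bb|BB
B/I-2 aff ·: Bb|BB
B/II-1 ? I-1×I-2: bb|Bb|BB
B/II-2 aff I-1×I-2: Bb|BB
⇒ B over [I-1,I-2,II-1,II-2]: 15 consistent
H/I-1 un ·: hh
H/I-2 un ·: hh
H/II-1 un I-1×I-2: hh
H/II-2 ? I-1×I-2: hh
⇒ H over [I-1,I-2,II-1,II-2]: 1 consistent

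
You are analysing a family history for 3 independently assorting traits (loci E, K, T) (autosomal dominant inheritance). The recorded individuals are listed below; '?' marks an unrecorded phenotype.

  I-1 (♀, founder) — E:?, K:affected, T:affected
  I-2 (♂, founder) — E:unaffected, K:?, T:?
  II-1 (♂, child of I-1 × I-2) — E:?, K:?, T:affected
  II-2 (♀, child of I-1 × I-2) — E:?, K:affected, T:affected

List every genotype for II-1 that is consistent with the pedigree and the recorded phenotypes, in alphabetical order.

II-1 ∈ {Ee KK TT, Ee KK Tt, Ee Kk TT, Ee Kk Tt, Ee kk TT, Ee kk Tt, ee KK TT, ee KK Tt, ee Kk TT, ee Kk Tt, ee kk TT, ee kk Tt}

E/I-1 ? ·: ee|Ee|EE
E/I-2 un ·: ee
E/II-1 ? I-1×I-2: ee|Ee
E/II-2 ? I-1×I-2: ee|Ee
⇒ E over [I-1,I-2,II-1,II-2]: 6 consistent
K/I-1 aff ·: Kk|KK
K/I-2 ? ·: kk|Kk|KK
K/II-1 ? I-1×I-2: kk|Kk|KK
K/II-2 aff I-1×I-2: Kk|KK
⇒ K over [I-1,I-2,II-1,II-2]: 18 consistent
T/I-1 aff ·: Tt|TT
T/I-2 ? ·: tt|Tt|TT
T/II-1 aff I-1×I-2: Tt|TT
T/II-2 aff I-1×I-2: Tt|TT
⇒ T over [I-1,I-2,II-1,II-2]: 15 consistent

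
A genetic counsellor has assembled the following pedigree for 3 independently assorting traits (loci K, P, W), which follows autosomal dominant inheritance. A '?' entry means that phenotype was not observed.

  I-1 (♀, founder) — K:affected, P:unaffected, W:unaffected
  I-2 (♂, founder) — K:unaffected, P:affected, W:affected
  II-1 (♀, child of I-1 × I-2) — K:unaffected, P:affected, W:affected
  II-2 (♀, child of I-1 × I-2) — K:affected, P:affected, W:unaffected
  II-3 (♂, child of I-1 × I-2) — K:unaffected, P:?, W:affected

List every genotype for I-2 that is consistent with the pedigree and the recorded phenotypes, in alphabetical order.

I-2 ∈ {kk PP Ww, kk Pp Ww}

K/I-1 aff ·: Kk
K/I-2 un ·: kk
K/II-1 un I-1×I-2: kk
K/II-2 aff I-1×I-2: Kk
K/II-3 un I-1×I-2: kk
⇒ K over [I-1,I-2,II-1,II-2,II-3]: 1 consistent
P/I-1 un ·: pp
P/I-2 aff ·: Pp|PP
P/II-1 aff I-1×I-2: Pp
P/II-2 aff I-1×I-2: Pp
P/II-3 ? I-1×I-2: pp|Pp
⇒ P over [I-1,I-2,II-1,II-2,II-3]: 3 consistent
W/I-1 un ·: ww
W/I-2 aff ·: Ww
W/II-1 aff I-1×I-2: Ww
W/II-2 un I-1×I-2: ww
W/II-3 aff I-1×I-2: Ww
⇒ W over [I-1,I-2,II-1,II-2,II-3]: 1 consistent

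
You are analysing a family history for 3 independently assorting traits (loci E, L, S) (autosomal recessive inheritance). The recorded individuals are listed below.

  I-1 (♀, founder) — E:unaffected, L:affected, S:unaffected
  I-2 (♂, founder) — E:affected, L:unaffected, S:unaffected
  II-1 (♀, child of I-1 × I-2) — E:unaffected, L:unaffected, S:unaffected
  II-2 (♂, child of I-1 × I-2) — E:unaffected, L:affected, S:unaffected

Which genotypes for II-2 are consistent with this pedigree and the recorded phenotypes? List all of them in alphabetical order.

II-2 ∈ {Ee ll SS, Ee ll Ss}

E/I-1 un ·: EE|Ee
E/I-2 aff ·: ee
E/II-1 un I-1×I-2: Ee
E/II-2 un I-1×I-2: Ee
⇒ E over [I-1,I-2,II-1,II-2]: 2 consistent
L/I-1 aff ·: ll
L/I-2 un ·: Ll
L/II-1 un I-1×I-2: Ll
L/II-2 aff I-1×I-2: ll
⇒ L over [I-1,I-2,II-1,II-2]: 1 consistent
S/I-1 un ·: SS|Ss
S/I-2 un ·: SS|Ss
S/II-1 un I-1×I-2: SS|Ss
S/II-2 un I-1×I-2: SS|Ss
⇒ S over [I-1,I-2,II-1,II-2]: 13 consistent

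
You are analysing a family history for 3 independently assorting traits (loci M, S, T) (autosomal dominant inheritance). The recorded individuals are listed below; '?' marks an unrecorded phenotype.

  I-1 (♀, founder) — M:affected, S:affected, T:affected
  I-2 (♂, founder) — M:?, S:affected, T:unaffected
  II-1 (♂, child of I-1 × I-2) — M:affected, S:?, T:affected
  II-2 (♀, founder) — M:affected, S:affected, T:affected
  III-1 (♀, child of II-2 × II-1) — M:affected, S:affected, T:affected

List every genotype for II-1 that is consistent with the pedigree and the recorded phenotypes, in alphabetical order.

II-1 ∈ {MM SS Tt, MM Ss Tt, MM ss Tt, Mm SS Tt, Mm Ss Tt, Mm ss Tt}

M/I-1 aff ·: Mm|MM
M/I-2 ? ·: mm|Mm|MM
M/II-1 aff I-1×I-2: Mm|MM
M/II-2 aff ·: Mm|MM
M/III-1 aff II-2×II-1: Mm|MM
⇒ M over [I-1,I-2,II-1,II-2,III-1]: 32 consistent
S/I-1 aff ·: Ss|SS
S/I-2 aff ·: Ss|SS
S/II-1 ? I-1×I-2: ss|Ss|SS
S/II-2 aff ·: Ss|SS
S/III-1 aff II-2×II-1: Ss|SS
⇒ S over [I-1,I-2,II-1,II-2,III-1]: 26 consistent
T/I-1 aff ·: Tt|TT
T/I-2 un ·: tt
T/II-1 aff I-1×I-2: Tt
T/II-2 aff ·: Tt|TT
T/III-1 aff II-2×II-1: Tt|TT
⇒ T over [I-1,I-2,II-1,II-2,III-1]: 8 consistent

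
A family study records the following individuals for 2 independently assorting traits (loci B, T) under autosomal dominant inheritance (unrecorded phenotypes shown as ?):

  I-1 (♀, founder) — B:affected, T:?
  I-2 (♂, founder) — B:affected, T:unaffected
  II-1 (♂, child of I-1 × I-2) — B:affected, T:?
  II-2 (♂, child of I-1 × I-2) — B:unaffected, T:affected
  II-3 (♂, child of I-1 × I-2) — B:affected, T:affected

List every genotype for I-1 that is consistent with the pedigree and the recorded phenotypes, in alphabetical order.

B/I-1 aff ·: Bb
B/I-2 aff ·: Bb
B/II-1 aff I-1×I-2: Bb|BB
B/II-2 un I-1×I-2: bb
B/II-3 aff I-1×I-2: Bb|BB
⇒ B over [I-1,I-2,II-1,II-2,II-3]: 4 consistent
T/I-1 ? ·: Tt|TT
T/I-2 un ·: tt
T/II-1 ? I-1×I-2: tt|Tt
T/II-2 aff I-1×I-2: Tt
T/II-3 aff I-1×I-2: Tt
⇒ T over [I-1,I-2,II-1,II-2,II-3]: 3 consistent

I-1 ∈ {Bb TT, Bb Tt}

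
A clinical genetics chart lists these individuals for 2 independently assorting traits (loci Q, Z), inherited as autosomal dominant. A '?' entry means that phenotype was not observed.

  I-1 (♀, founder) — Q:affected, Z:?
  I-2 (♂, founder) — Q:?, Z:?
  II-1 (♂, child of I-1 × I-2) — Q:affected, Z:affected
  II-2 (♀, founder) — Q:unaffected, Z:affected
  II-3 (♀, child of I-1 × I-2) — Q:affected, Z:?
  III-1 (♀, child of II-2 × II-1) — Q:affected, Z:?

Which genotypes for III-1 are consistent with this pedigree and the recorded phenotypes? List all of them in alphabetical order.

III-1 ∈ {Qq ZZ, Qq Zz, Qq zz}

Q/I-1 aff ·: Qq|QQ
Q/I-2 ? ·: qq|Qq|QQ
Q/II-1 aff I-1×I-2: Qq|QQ
Q/II-2 un ·: qq
Q/II-3 aff I-1×I-2: Qq|QQ
Q/III-1 aff II-2×II-1: Qq
⇒ Q over [I-1,I-2,II-1,II-2,II-3,III-1]: 15 consistent
Z/I-1 ? ·: zz|Zz|ZZ
Z/I-2 ? ·: zz|Zz|ZZ
Z/II-1 aff I-1×I-2: Zz|ZZ
Z/II-2 aff ·: Zz|ZZ
Z/II-3 ? I-1×I-2: zz|Zz|ZZ
Z/III-1 ? II-2×II-1: zz|Zz|ZZ
⇒ Z over [I-1,I-2,II-1,II-2,II-3,III-1]: 89 consistent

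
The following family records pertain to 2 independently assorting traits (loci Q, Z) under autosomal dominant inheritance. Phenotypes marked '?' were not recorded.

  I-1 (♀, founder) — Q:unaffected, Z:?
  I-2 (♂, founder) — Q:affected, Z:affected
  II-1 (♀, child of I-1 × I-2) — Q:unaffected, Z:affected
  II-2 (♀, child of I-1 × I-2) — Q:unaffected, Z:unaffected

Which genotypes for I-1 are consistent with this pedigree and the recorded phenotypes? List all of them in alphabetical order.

I-1 ∈ {qq Zz, qq zz}

Q/I-1 un ·: qq
Q/I-2 aff ·: Qq
Q/II-1 un I-1×I-2: qq
Q/II-2 un I-1×I-2: qq
⇒ Q over [I-1,I-2,II-1,II-2]: 1 consistent
Z/I-1 ? ·: zz|Zz
Z/I-2 aff ·: Zz
Z/II-1 aff I-1×I-2: Zz|ZZ
Z/II-2 un I-1×I-2: zz
⇒ Z over [I-1,I-2,II-1,II-2]: 3 consistent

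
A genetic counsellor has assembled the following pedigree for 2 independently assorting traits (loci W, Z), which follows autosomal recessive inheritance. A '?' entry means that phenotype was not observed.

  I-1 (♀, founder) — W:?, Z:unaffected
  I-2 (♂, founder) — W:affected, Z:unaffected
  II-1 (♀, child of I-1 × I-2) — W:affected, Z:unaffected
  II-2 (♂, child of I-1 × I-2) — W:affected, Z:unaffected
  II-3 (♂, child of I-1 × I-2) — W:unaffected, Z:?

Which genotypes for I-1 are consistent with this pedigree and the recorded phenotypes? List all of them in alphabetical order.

I-1 ∈ {Ww ZZ, Ww Zz}

W/I-1 ? ·: Ww
W/I-2 aff ·: ww
W/II-1 aff I-1×I-2: ww
W/II-2 aff I-1×I-2: ww
W/II-3 un I-1×I-2: Ww
⇒ W over [I-1,I-2,II-1,II-2,II-3]: 1 consistent
Z/I-1 un ·: ZZ|Zz
Z/I-2 un ·: ZZ|Zz
Z/II-1 un I-1×I-2: ZZ|Zz
Z/II-2 un I-1×I-2: ZZ|Zz
Z/II-3 ? I-1×I-2: ZZ|Zz|zz
⇒ Z over [I-1,I-2,II-1,II-2,II-3]: 29 consistent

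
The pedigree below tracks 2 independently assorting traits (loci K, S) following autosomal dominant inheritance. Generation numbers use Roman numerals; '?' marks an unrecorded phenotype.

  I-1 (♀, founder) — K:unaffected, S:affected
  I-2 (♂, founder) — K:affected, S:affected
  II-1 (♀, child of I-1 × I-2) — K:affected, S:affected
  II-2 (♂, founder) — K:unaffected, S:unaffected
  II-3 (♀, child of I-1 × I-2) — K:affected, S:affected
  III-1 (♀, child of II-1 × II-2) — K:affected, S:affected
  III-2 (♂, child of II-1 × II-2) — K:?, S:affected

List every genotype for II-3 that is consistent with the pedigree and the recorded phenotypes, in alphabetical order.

II-3 ∈ {Kk SS, Kk Ss}

K/I-1 un ·: kk
K/I-2 aff ·: Kk|KK
K/II-1 aff I-1×I-2: Kk
K/II-2 un ·: kk
K/II-3 aff I-1×I-2: Kk
K/III-1 aff II-1×II-2: Kk
K/III-2 ? II-1×II-2: kk|Kk
⇒ K over [I-1,I-2,II-1,II-2,II-3,III-1,III-2]: 4 consistent
S/I-1 aff ·: Ss|SS
S/I-2 aff ·: Ss|SS
S/II-1 aff I-1×I-2: Ss|SS
S/II-2 un ·: ss
S/II-3 aff I-1×I-2: Ss|SS
S/III-1 aff II-1×II-2: Ss
S/III-2 aff II-1×II-2: Ss
⇒ S over [I-1,I-2,II-1,II-2,II-3,III-1,III-2]: 13 consistent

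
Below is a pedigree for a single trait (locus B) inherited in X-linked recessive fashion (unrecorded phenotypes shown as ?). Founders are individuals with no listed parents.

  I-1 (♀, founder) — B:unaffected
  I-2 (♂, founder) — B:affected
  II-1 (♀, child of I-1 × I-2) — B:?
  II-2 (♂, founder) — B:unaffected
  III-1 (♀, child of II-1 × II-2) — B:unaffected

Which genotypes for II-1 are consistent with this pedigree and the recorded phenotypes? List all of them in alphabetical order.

II-1 ∈ {X^BX^b, X^bX^b}

B/I-1 un ·: X^BX^B|X^BX^b
B/I-2 aff ·: X^bY
B/II-1 ? I-1×I-2: X^BX^b|X^bX^b
B/II-2 un ·: X^BY
B/III-1 un II-1×II-2: X^BX^B|X^BX^b
⇒ B over [I-1,I-2,II-1,II-2,III-1]: 5 consistent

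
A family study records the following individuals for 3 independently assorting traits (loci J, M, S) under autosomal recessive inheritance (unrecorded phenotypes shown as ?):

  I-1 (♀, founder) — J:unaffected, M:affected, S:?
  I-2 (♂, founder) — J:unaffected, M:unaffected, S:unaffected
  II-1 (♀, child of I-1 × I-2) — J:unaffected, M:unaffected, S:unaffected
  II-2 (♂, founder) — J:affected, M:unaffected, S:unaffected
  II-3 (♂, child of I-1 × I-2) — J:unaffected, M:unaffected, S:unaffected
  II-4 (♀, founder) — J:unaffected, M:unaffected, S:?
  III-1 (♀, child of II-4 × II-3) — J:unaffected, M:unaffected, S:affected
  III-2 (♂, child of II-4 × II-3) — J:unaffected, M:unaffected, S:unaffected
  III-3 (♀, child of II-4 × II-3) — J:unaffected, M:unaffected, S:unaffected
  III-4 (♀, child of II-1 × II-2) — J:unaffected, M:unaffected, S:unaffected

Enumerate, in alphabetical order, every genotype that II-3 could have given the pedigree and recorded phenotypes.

J/I-1 un ·: JJ|Jj
J/I-2 un ·: JJ|Jj
J/II-1 un I-1×I-2: JJ|Jj
J/II-2 aff ·: jj
J/II-3 un I-1×I-2: JJ|Jj
J/II-4 un ·: JJ|Jj
J/III-1 un II-4×II-3: JJ|Jj
J/III-2 un II-4×II-3: JJ|Jj
J/III-3 un II-4×II-3: JJ|Jj
J/III-4 un II-1×II-2: Jj
⇒ J over [I-1,I-2,II-1,II-2,II-3,II-4,III-1,III-2,III-3,III-4]: 159 consistent
M/I-1 aff ·: mm
M/I-2 un ·: MM|Mm
M/II-1 un I-1×I-2: Mm
M/II-2 un ·: MM|Mm
M/II-3 un I-1×I-2: Mm
M/II-4 un ·: MM|Mm
M/III-1 un II-4×II-3: MM|Mm
M/III-2 un II-4×II-3: MM|Mm
M/III-3 un II-4×II-3: MM|Mm
M/III-4 un II-1×II-2: MM|Mm
⇒ M over [I-1,I-2,II-1,II-2,II-3,II-4,III-1,III-2,III-3,III-4]: 128 consistent
S/I-1 ? ·: SS|Ss|ss
S/I-2 un ·: SS|Ss
S/II-1 un I-1×I-2: SS|Ss
S/II-2 un ·: SS|Ss
S/II-3 un I-1×I-2: Ss
S/II-4 ? ·: Ss|ss
S/III-1 aff II-4×II-3: ss
S/III-2 un II-4×II-3: SS|Ss
S/III-3 un II-4×II-3: SS|Ss
S/III-4 un II-1×II-2: SS|Ss
⇒ S over [I-1,I-2,II-1,II-2,II-3,II-4,III-1,III-2,III-3,III-4]: 145 consistent

II-3 ∈ {JJ Mm Ss, Jj Mm Ss}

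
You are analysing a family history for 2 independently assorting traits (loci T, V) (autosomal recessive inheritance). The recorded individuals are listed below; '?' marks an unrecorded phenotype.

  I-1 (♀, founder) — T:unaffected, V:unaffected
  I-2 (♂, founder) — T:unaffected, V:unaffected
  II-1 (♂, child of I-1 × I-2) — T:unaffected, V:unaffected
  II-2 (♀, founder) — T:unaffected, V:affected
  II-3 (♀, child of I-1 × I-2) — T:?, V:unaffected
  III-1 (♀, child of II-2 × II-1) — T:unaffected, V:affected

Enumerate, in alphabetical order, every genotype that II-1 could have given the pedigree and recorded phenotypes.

T/I-1 un ·: TT|Tt
T/I-2 un ·: TT|Tt
T/II-1 un I-1×I-2: TT|Tt
T/II-2 un ·: TT|Tt
T/II-3 ? I-1×I-2: TT|Tt|tt
T/III-1 un II-2×II-1: TT|Tt
⇒ T over [I-1,I-2,II-1,II-2,II-3,III-1]: 52 consistent
V/I-1 un ·: VV|Vv
V/I-2 un ·: VV|Vv
V/II-1 un I-1×I-2: Vv
V/II-2 aff ·: vv
V/II-3 un I-1×I-2: VV|Vv
V/III-1 aff II-2×II-1: vv
⇒ V over [I-1,I-2,II-1,II-2,II-3,III-1]: 6 consistent

II-1 ∈ {TT Vv, Tt Vv}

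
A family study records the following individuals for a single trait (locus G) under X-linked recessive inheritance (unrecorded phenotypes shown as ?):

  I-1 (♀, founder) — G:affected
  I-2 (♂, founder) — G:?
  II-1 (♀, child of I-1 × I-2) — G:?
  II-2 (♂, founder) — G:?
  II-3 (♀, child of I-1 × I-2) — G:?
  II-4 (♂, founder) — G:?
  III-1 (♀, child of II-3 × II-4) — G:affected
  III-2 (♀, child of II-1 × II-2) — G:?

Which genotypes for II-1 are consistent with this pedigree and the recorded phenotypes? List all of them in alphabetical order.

II-1 ∈ {X^GX^g, X^gX^g}

G/I-1 aff ·: X^gX^g
G/I-2 ? ·: X^GY|X^gY
G/II-1 ? I-1×I-2: X^GX^g|X^gX^g
G/II-2 ? ·: X^GY|X^gY
G/II-3 ? I-1×I-2: X^GX^g|X^gX^g
G/II-4 ? ·: X^gY
G/III-1 aff II-3×II-4: X^gX^g
G/III-2 ? II-1×II-2: X^GX^G|X^GX^g|X^gX^g
⇒ G over [I-1,I-2,II-1,II-2,II-3,II-4,III-1,III-2]: 6 consistent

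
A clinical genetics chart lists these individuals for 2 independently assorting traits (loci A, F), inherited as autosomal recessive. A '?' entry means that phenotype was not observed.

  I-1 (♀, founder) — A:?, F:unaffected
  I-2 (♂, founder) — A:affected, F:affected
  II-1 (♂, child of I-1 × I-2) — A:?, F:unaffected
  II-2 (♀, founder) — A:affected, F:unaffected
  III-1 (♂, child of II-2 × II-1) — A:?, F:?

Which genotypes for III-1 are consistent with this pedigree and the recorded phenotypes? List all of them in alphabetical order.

A/I-1 ? ·: AA|Aa|aa
A/I-2 aff ·: aa
A/II-1 ? I-1×I-2: Aa|aa
A/II-2 aff ·: aa
A/III-1 ? II-2×II-1: Aa|aa
⇒ A over [I-1,I-2,II-1,II-2,III-1]: 6 consistent
F/I-1 un ·: FF|Ff
F/I-2 aff ·: ff
F/II-1 un I-1×I-2: Ff
F/II-2 un ·: FF|Ff
F/III-1 ? II-2×II-1: FF|Ff|ff
⇒ F over [I-1,I-2,II-1,II-2,III-1]: 10 consistent

III-1 ∈ {Aa FF, Aa Ff, Aa ff, aa FF, aa Ff, aa ff}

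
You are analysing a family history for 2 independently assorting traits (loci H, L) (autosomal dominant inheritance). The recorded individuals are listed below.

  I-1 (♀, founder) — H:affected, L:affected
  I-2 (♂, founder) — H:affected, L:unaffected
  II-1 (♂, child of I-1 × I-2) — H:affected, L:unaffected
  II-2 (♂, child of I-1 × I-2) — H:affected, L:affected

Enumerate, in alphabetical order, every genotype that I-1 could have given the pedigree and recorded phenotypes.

H/I-1 aff ·: Hh|HH
H/I-2 aff ·: Hh|HH
H/II-1 aff I-1×I-2: Hh|HH
H/II-2 aff I-1×I-2: Hh|HH
⇒ H over [I-1,I-2,II-1,II-2]: 13 consistent
L/I-1 aff ·: Ll
L/I-2 un ·: ll
L/II-1 un I-1×I-2: ll
L/II-2 aff I-1×I-2: Ll
⇒ L over [I-1,I-2,II-1,II-2]: 1 consistent

I-1 ∈ {HH Ll, Hh Ll}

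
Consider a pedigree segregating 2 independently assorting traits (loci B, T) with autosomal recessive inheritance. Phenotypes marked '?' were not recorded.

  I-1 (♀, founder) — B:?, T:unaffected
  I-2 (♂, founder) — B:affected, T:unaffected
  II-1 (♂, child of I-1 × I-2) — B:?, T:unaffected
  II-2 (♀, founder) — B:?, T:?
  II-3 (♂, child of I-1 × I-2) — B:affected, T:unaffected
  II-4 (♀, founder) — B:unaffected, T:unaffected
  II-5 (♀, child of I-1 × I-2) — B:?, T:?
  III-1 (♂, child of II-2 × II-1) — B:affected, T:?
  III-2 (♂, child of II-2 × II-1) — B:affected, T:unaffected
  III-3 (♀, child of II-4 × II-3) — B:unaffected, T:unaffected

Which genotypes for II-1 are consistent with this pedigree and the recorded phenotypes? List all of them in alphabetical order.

II-1 ∈ {Bb TT, Bb Tt, bb TT, bb Tt}

B/I-1 ? ·: Bb|bb
B/I-2 aff ·: bb
B/II-1 ? I-1×I-2: Bb|bb
B/II-2 ? ·: Bb|bb
B/II-3 aff I-1×I-2: bb
B/II-4 un ·: BB|Bb
B/II-5 ? I-1×I-2: Bb|bb
B/III-1 aff II-2×II-1: bb
B/III-2 aff II-2×II-1: bb
B/III-3 un II-4×II-3: Bb
⇒ B over [I-1,I-2,II-1,II-2,II-3,II-4,II-5,III-1,III-2,III-3]: 20 consistent
T/I-1 un ·: TT|Tt
T/I-2 un ·: TT|Tt
T/II-1 un I-1×I-2: TT|Tt
T/II-2 ? ·: TT|Tt|tt
T/II-3 un I-1×I-2: TT|Tt
T/II-4 un ·: TT|Tt
T/II-5 ? I-1×I-2: TT|Tt|tt
T/III-1 ? II-2×II-1: TT|Tt|tt
T/III-2 un II-2×II-1: TT|Tt
T/III-3 un II-4×II-3: TT|Tt
⇒ T over [I-1,I-2,II-1,II-2,II-3,II-4,II-5,III-1,III-2,III-3]: 900 consistent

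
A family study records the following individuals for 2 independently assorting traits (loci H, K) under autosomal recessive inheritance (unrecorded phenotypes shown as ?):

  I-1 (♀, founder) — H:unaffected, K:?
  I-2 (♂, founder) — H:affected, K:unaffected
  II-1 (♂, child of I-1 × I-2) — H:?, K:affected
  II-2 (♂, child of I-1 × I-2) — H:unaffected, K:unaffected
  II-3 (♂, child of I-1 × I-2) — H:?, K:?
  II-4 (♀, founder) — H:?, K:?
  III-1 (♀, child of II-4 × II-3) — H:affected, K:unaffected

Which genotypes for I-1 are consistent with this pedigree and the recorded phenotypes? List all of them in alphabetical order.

I-1 ∈ {HH Kk, HH kk, Hh Kk, Hh kk}

H/I-1 un ·: HH|Hh
H/I-2 aff ·: hh
H/II-1 ? I-1×I-2: Hh|hh
H/II-2 un I-1×I-2: Hh
H/II-3 ? I-1×I-2: Hh|hh
H/II-4 ? ·: Hh|hh
H/III-1 aff II-4×II-3: hh
⇒ H over [I-1,I-2,II-1,II-2,II-3,II-4,III-1]: 10 consistent
K/I-1 ? ·: Kk|kk
K/I-2 un ·: Kk
K/II-1 aff I-1×I-2: kk
K/II-2 un I-1×I-2: KK|Kk
K/II-3 ? I-1×I-2: KK|Kk|kk
K/II-4 ? ·: KK|Kk|kk
K/III-1 un II-4×II-3: KK|Kk
⇒ K over [I-1,I-2,II-1,II-2,II-3,II-4,III-1]: 29 consistent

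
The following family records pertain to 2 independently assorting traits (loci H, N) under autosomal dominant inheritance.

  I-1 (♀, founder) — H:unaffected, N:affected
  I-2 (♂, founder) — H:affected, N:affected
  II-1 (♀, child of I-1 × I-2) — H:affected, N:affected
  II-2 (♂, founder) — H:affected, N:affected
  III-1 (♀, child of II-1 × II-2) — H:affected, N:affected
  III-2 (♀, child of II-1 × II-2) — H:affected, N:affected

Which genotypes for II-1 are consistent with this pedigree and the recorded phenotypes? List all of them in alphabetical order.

H/I-1 un ·: hh
H/I-2 aff ·: Hh|HH
H/II-1 aff I-1×I-2: Hh
H/II-2 aff ·: Hh|HH
H/III-1 aff II-1×II-2: Hh|HH
H/III-2 aff II-1×II-2: Hh|HH
⇒ H over [I-1,I-2,II-1,II-2,III-1,III-2]: 16 consistent
N/I-1 aff ·: Nn|NN
N/I-2 aff ·: Nn|NN
N/II-1 aff I-1×I-2: Nn|NN
N/II-2 aff ·: Nn|NN
N/III-1 aff II-1×II-2: Nn|NN
N/III-2 aff II-1×II-2: Nn|NN
⇒ N over [I-1,I-2,II-1,II-2,III-1,III-2]: 44 consistent

II-1 ∈ {Hh NN, Hh Nn}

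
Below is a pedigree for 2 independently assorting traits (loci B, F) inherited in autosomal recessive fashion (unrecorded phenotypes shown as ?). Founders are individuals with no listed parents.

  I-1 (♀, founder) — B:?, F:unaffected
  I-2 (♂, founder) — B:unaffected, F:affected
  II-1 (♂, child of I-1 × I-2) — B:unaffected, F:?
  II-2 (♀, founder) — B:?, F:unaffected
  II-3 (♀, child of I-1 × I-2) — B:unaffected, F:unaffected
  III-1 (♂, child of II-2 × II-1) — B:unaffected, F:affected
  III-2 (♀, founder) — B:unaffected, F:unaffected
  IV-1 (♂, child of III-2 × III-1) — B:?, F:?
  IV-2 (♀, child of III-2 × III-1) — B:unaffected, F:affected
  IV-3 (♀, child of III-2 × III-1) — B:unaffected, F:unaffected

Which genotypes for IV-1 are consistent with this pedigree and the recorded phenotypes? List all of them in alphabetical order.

B/I-1 ? ·: BB|Bb|bb
B/I-2 un ·: BB|Bb
B/II-1 un I-1×I-2: BB|Bb
B/II-2 ? ·: BB|Bb|bb
B/II-3 un I-1×I-2: BB|Bb
B/III-1 un II-2×II-1: BB|Bb
B/III-2 un ·: BB|Bb
B/IV-1 ? III-2×III-1: BB|Bb|bb
B/IV-2 un III-2×III-1: BB|Bb
B/IV-3 un III-2×III-1: BB|Bb
⇒ B over [I-1,I-2,II-1,II-2,II-3,III-1,III-2,IV-1,IV-2,IV-3]: 1030 consistent
F/I-1 un ·: FF|Ff
F/I-2 aff ·: ff
F/II-1 ? I-1×I-2: Ff|ff
F/II-2 un ·: Ff
F/II-3 un I-1×I-2: Ff
F/III-1 aff II-2×II-1: ff
F/III-2 un ·: Ff
F/IV-1 ? III-2×III-1: Ff|ff
F/IV-2 aff III-2×III-1: ff
F/IV-3 un III-2×III-1: Ff
⇒ F over [I-1,I-2,II-1,II-2,II-3,III-1,III-2,IV-1,IV-2,IV-3]: 6 consistent

IV-1 ∈ {BB Ff, BB ff, Bb Ff, Bb ff, bb Ff, bb ff}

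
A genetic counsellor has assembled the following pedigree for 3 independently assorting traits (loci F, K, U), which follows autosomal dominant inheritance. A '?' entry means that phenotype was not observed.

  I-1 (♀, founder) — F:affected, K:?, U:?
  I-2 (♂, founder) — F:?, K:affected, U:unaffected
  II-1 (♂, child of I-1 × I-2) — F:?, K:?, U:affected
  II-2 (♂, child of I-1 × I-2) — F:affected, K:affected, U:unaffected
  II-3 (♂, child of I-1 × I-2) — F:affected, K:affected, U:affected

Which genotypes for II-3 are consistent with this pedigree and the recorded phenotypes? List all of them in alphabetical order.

II-3 ∈ {FF KK Uu, FF Kk Uu, Ff KK Uu, Ff Kk Uu}

F/I-1 aff ·: Ff|FF
F/I-2 ? ·: ff|Ff|FF
F/II-1 ? I-1×I-2: ff|Ff|FF
F/II-2 aff I-1×I-2: Ff|FF
F/II-3 aff I-1×I-2: Ff|FF
⇒ F over [I-1,I-2,II-1,II-2,II-3]: 32 consistent
K/I-1 ? ·: kk|Kk|KK
K/I-2 aff ·: Kk|KK
K/II-1 ? I-1×I-2: kk|Kk|KK
K/II-2 aff I-1×I-2: Kk|KK
K/II-3 aff I-1×I-2: Kk|KK
⇒ K over [I-1,I-2,II-1,II-2,II-3]: 32 consistent
U/I-1 ? ·: Uu
U/I-2 un ·: uu
U/II-1 aff I-1×I-2: Uu
U/II-2 un I-1×I-2: uu
U/II-3 aff I-1×I-2: Uu
⇒ U over [I-1,I-2,II-1,II-2,II-3]: 1 consistent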